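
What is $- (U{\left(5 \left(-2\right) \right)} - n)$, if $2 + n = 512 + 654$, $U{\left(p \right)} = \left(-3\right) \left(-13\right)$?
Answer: $1125$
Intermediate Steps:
$U{\left(p \right)} = 39$
$n = 1164$ ($n = -2 + \left(512 + 654\right) = -2 + 1166 = 1164$)
$- (U{\left(5 \left(-2\right) \right)} - n) = - (39 - 1164) = \left(-1\right) \left(-1125\right) = 1125$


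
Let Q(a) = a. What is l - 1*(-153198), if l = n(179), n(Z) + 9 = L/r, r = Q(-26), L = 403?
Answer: 306347/2 ≈ 1.5317e+5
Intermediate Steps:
r = -26
n(Z) = -49/2 (n(Z) = -9 + 403/(-26) = -9 + 403*(-1/26) = -9 - 31/2 = -49/2)
l = -49/2 ≈ -24.500
l - 1*(-153198) = -49/2 - 1*(-153198) = -49/2 + 153198 = 306347/2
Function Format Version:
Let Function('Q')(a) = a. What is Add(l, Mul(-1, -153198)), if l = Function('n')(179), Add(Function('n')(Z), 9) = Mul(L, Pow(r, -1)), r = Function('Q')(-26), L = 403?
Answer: Rational(306347, 2) ≈ 1.5317e+5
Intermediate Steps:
r = -26
Function('n')(Z) = Rational(-49, 2) (Function('n')(Z) = Add(-9, Mul(403, Pow(-26, -1))) = Add(-9, Mul(403, Rational(-1, 26))) = Add(-9, Rational(-31, 2)) = Rational(-49, 2))
l = Rational(-49, 2) ≈ -24.500
Add(l, Mul(-1, -153198)) = Add(Rational(-49, 2), Mul(-1, -153198)) = Add(Rational(-49, 2), 153198) = Rational(306347, 2)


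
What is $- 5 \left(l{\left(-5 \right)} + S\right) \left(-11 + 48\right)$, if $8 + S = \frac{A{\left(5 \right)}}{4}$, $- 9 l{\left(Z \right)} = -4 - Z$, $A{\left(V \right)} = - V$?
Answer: $\frac{62345}{36} \approx 1731.8$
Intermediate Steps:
$l{\left(Z \right)} = \frac{4}{9} + \frac{Z}{9}$ ($l{\left(Z \right)} = - \frac{-4 - Z}{9} = \frac{4}{9} + \frac{Z}{9}$)
$S = - \frac{37}{4}$ ($S = -8 + \frac{\left(-1\right) 5}{4} = -8 - \frac{5}{4} = - \frac{37}{4} \approx -9.25$)
$- 5 \left(l{\left(-5 \right)} + S\right) \left(-11 + 48\right) = - 5 \left(\left(\frac{4}{9} + \frac{1}{9} \left(-5\right)\right) - \frac{37}{4}\right) \left(-11 + 48\right) = - 5 \left(\left(\frac{4}{9} - \frac{5}{9}\right) - \frac{37}{4}\right) 37 = - 5 \left(- \frac{1}{9} - \frac{37}{4}\right) 37 = \left(-5\right) \left(- \frac{337}{36}\right) 37 = \frac{1685}{36} \cdot 37 = \frac{62345}{36}$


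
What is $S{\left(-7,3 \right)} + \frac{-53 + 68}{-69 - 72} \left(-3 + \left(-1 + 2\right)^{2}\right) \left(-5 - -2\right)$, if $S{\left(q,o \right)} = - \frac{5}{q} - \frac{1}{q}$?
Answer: $\frac{72}{329} \approx 0.21884$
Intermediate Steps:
$S{\left(q,o \right)} = - \frac{6}{q}$
$S{\left(-7,3 \right)} + \frac{-53 + 68}{-69 - 72} \left(-3 + \left(-1 + 2\right)^{2}\right) \left(-5 - -2\right) = - \frac{6}{-7} + \frac{-53 + 68}{-69 - 72} \left(-3 + \left(-1 + 2\right)^{2}\right) \left(-5 - -2\right) = \left(-6\right) \left(- \frac{1}{7}\right) + \frac{15}{-141} \left(-3 + 1^{2}\right) \left(-5 + 2\right) = \frac{6}{7} + 15 \left(- \frac{1}{141}\right) \left(-3 + 1\right) \left(-3\right) = \frac{6}{7} - \frac{5 \left(\left(-2\right) \left(-3\right)\right)}{47} = \frac{6}{7} - \frac{30}{47} = \frac{72}{329}$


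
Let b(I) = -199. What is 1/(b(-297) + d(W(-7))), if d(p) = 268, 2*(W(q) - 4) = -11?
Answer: 1/69 ≈ 0.014493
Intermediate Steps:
W(q) = -3/2 (W(q) = 4 + (1/2)*(-11) = 4 - 11/2 = -3/2)
1/(b(-297) + d(W(-7))) = 1/(-199 + 268) = 1/69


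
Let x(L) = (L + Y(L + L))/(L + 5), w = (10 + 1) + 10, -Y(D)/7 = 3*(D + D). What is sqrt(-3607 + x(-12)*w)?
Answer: I*sqrt(6595) ≈ 81.21*I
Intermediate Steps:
Y(D) = -42*D (Y(D) = -21*(D + D) = -21*2*D = -42*D)
w = 21 (w = 11 + 10 = 21)
x(L) = -83*L/(5 + L) (x(L) = (L - 42*(L + L))/(L + 5) = (L - 84*L)/(5 + L) = (-83*L)/(5 + L) = -83*L/(5 + L))
sqrt(-3607 + x(-12)*w) = sqrt(-3607 - 83*(-12)/(5 - 12)*21) = sqrt(-3607 - 83*(-12)/(-7)*21) = sqrt(-3607 - 83*(-12)*(-1/7)*21) = sqrt(-3607 - 996/7*21) = sqrt(-3607 - 2988) = sqrt(-6595) = I*sqrt(6595)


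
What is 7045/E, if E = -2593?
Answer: -7045/2593 ≈ -2.7169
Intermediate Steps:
7045/E = 7045/(-2593) = 7045*(-1/2593) = -7045/2593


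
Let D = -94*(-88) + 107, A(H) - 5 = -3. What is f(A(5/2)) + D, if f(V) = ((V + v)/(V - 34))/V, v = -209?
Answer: 536463/64 ≈ 8382.2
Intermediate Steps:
A(H) = 2 (A(H) = 5 - 3 = 2)
D = 8379 (D = 8272 + 107 = 8379)
f(V) = (-209 + V)/(V*(-34 + V)) (f(V) = ((V - 209)/(V - 34))/V = ((-209 + V)/(-34 + V))/V = (-209 + V)/(V*(-34 + V)))
f(A(5/2)) + D = (-209 + 2)/(2*(-34 + 2)) + 8379 = (½)*(-207)/(-32) + 8379 = (½)*(-1/32)*(-207) + 8379 = 207/64 + 8379 = 536463/64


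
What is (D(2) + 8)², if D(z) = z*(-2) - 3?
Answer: 1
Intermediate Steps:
D(z) = -3 - 2*z (D(z) = -2*z - 3 = -3 - 2*z)
(D(2) + 8)² = ((-3 - 2*2) + 8)² = ((-3 - 4) + 8)² = (-7 + 8)² = 1² = 1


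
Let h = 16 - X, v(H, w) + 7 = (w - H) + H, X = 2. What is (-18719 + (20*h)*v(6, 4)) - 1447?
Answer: -21006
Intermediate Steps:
v(H, w) = -7 + w (v(H, w) = -7 + ((w - H) + H) = -7 + w)
h = 14 (h = 16 - 1*2 = 16 - 2 = 14)
(-18719 + (20*h)*v(6, 4)) - 1447 = (-18719 + (20*14)*(-7 + 4)) - 1447 = (-18719 + 280*(-3)) - 1447 = (-18719 - 840) - 1447 = -19559 - 1447 = -21006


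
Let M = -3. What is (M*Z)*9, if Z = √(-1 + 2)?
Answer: -27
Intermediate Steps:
Z = 1 (Z = √1 = 1)
(M*Z)*9 = -3*1*9 = -3*9 = -27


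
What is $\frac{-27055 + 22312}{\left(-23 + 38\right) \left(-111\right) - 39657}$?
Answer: $\frac{1581}{13774} \approx 0.11478$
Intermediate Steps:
$\frac{-27055 + 22312}{\left(-23 + 38\right) \left(-111\right) - 39657} = - \frac{4743}{15 \left(-111\right) - 39657} = - \frac{4743}{-1665 - 39657} = - \frac{4743}{-41322} = \left(-4743\right) \left(- \frac{1}{41322}\right) = \frac{1581}{13774}$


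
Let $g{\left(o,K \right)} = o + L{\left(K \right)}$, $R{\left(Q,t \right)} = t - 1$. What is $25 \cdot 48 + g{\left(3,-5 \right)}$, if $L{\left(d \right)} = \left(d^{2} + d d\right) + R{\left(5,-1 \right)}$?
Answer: $1251$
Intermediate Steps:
$R{\left(Q,t \right)} = -1 + t$
$L{\left(d \right)} = -2 + 2 d^{2}$ ($L{\left(d \right)} = \left(d^{2} + d d\right) - 2 = \left(d^{2} + d^{2}\right) - 2 = 2 d^{2} - 2 = -2 + 2 d^{2}$)
$g{\left(o,K \right)} = -2 + o + 2 K^{2}$ ($g{\left(o,K \right)} = o + \left(-2 + 2 K^{2}\right) = -2 + o + 2 K^{2}$)
$25 \cdot 48 + g{\left(3,-5 \right)} = 25 \cdot 48 + \left(-2 + 3 + 2 \left(-5\right)^{2}\right) = 1200 + \left(-2 + 3 + 2 \cdot 25\right) = 1200 + \left(-2 + 3 + 50\right) = 1200 + 51 = 1251$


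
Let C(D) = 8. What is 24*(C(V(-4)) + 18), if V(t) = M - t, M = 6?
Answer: 624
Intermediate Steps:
V(t) = 6 - t
24*(C(V(-4)) + 18) = 24*(8 + 18) = 24*26 = 624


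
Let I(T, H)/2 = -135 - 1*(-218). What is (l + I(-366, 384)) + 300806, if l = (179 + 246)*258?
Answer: 410622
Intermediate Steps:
I(T, H) = 166 (I(T, H) = 2*(-135 - 1*(-218)) = 2*(-135 + 218) = 2*83 = 166)
l = 109650 (l = 425*258 = 109650)
(l + I(-366, 384)) + 300806 = (109650 + 166) + 300806 = 109816 + 300806 = 410622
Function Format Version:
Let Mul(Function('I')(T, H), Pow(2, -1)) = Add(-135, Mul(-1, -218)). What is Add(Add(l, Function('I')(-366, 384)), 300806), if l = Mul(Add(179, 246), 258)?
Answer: 410622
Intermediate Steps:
Function('I')(T, H) = 166 (Function('I')(T, H) = Mul(2, Add(-135, Mul(-1, -218))) = Mul(2, Add(-135, 218)) = Mul(2, 83) = 166)
l = 109650 (l = Mul(425, 258) = 109650)
Add(Add(l, Function('I')(-366, 384)), 300806) = Add(Add(109650, 166), 300806) = Add(109816, 300806) = 410622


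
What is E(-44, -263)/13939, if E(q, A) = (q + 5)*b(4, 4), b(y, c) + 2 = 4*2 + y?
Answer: -390/13939 ≈ -0.027979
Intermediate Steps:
b(y, c) = 6 + y (b(y, c) = -2 + (4*2 + y) = -2 + (8 + y) = 6 + y)
E(q, A) = 50 + 10*q (E(q, A) = (q + 5)*(6 + 4) = (5 + q)*10 = 50 + 10*q)
E(-44, -263)/13939 = (50 + 10*(-44))/13939 = (50 - 440)*(1/13939) = -390*1/13939 = -390/13939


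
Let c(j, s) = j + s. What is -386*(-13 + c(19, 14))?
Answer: -7720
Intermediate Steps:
-386*(-13 + c(19, 14)) = -386*(-13 + (19 + 14)) = -386*(-13 + 33) = -386*20 = -7720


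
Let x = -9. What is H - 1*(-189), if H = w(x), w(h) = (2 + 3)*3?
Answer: 204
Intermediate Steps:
w(h) = 15 (w(h) = 5*3 = 15)
H = 15
H - 1*(-189) = 15 - 1*(-189) = 15 + 189 = 204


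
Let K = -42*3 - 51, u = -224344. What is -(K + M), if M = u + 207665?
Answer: 16856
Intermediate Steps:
M = -16679 (M = -224344 + 207665 = -16679)
K = -177 (K = -126 - 51 = -177)
-(K + M) = -(-177 - 16679) = -1*(-16856) = 16856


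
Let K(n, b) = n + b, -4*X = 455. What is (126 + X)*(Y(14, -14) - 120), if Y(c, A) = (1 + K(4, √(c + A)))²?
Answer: -4655/4 ≈ -1163.8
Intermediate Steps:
X = -455/4 (X = -¼*455 = -455/4 ≈ -113.75)
K(n, b) = b + n
Y(c, A) = (5 + √(A + c))² (Y(c, A) = (1 + (√(c + A) + 4))² = (1 + (√(A + c) + 4))² = (1 + (4 + √(A + c)))² = (5 + √(A + c))²)
(126 + X)*(Y(14, -14) - 120) = (126 - 455/4)*((5 + √(-14 + 14))² - 120) = 49*((5 + √0)² - 120)/4 = 49*((5 + 0)² - 120)/4 = 49*(5² - 120)/4 = 49*(25 - 120)/4 = (49/4)*(-95) = -4655/4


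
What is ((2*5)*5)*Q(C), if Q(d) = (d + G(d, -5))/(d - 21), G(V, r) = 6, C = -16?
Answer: 500/37 ≈ 13.514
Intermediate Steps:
Q(d) = (6 + d)/(-21 + d) (Q(d) = (d + 6)/(d - 21) = (6 + d)/(-21 + d))
((2*5)*5)*Q(C) = ((2*5)*5)*((6 - 16)/(-21 - 16)) = (10*5)*(-10/(-37)) = 50*(-1/37*(-10)) = 50*(10/37) = 500/37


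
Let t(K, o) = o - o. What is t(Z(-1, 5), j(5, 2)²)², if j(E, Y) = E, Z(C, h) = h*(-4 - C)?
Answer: 0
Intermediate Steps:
t(K, o) = 0
t(Z(-1, 5), j(5, 2)²)² = 0² = 0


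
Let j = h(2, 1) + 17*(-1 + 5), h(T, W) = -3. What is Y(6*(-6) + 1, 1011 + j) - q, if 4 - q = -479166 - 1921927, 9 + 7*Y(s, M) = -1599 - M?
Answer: -16810363/7 ≈ -2.4015e+6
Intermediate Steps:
j = 65 (j = -3 + 17*(-1 + 5) = -3 + 17*4 = -3 + 68 = 65)
Y(s, M) = -1608/7 - M/7 (Y(s, M) = -9/7 + (-1599 - M)/7 = -9/7 + (-1599/7 - M/7) = -1608/7 - M/7)
q = 2401097 (q = 4 - (-479166 - 1921927) = 4 - 1*(-2401093) = 4 + 2401093 = 2401097)
Y(6*(-6) + 1, 1011 + j) - q = (-1608/7 - (1011 + 65)/7) - 1*2401097 = (-1608/7 - 1/7*1076) - 2401097 = (-1608/7 - 1076/7) - 2401097 = -2684/7 - 2401097 = -16810363/7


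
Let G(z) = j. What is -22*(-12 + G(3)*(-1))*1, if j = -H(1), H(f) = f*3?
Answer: 198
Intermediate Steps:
H(f) = 3*f
j = -3 ≈ -3.0000
G(z) = -3
-22*(-12 + G(3)*(-1))*1 = -22*(-12 - 3*(-1))*1 = -22*(-12 + 3)*1 = -22*(-9)*1 = 198*1 = 198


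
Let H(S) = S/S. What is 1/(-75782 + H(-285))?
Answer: -1/75781 ≈ -1.3196e-5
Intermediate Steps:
H(S) = 1
1/(-75782 + H(-285)) = 1/(-75782 + 1) = 1/(-75781) = -1/75781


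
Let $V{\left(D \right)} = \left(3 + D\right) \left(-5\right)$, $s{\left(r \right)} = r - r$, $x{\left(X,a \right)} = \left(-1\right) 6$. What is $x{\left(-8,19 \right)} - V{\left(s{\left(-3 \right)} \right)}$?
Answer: $9$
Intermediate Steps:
$x{\left(X,a \right)} = -6$
$s{\left(r \right)} = 0$
$V{\left(D \right)} = -15 - 5 D$
$x{\left(-8,19 \right)} - V{\left(s{\left(-3 \right)} \right)} = -6 - \left(-15 - 0\right) = -6 - \left(-15 + 0\right) = -6 - -15 = -6 + 15 = 9$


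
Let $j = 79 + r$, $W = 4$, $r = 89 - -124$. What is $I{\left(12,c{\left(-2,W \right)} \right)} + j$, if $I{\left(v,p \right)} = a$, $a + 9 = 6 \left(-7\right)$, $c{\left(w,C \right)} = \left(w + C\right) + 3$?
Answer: $241$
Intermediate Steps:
$r = 213$ ($r = 89 + 124 = 213$)
$j = 292$ ($j = 79 + 213 = 292$)
$c{\left(w,C \right)} = 3 + C + w$ ($c{\left(w,C \right)} = \left(C + w\right) + 3 = 3 + C + w$)
$a = -51$ ($a = -9 + 6 \left(-7\right) = -9 - 42 = -51$)
$I{\left(v,p \right)} = -51$
$I{\left(12,c{\left(-2,W \right)} \right)} + j = -51 + 292 = 241$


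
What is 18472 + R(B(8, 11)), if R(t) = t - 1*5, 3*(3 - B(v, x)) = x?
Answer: 55399/3 ≈ 18466.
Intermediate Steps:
B(v, x) = 3 - x/3
R(t) = -5 + t (R(t) = t - 5 = -5 + t)
18472 + R(B(8, 11)) = 18472 + (-5 + (3 - ⅓*11)) = 18472 + (-5 + (3 - 11/3)) = 18472 + (-5 - ⅔) = 18472 - 17/3 = 55399/3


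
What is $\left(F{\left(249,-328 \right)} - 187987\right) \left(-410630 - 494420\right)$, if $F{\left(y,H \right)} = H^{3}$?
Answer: $32107136571950$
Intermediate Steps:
$\left(F{\left(249,-328 \right)} - 187987\right) \left(-410630 - 494420\right) = \left(\left(-328\right)^{3} - 187987\right) \left(-410630 - 494420\right) = \left(-35287552 - 187987\right) \left(-905050\right) = \left(-35475539\right) \left(-905050\right) = 32107136571950$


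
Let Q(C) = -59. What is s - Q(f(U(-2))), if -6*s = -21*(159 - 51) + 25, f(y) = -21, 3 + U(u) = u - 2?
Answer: 2597/6 ≈ 432.83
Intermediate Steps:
U(u) = -5 + u (U(u) = -3 + (u - 2) = -3 + (-2 + u) = -5 + u)
s = 2243/6 (s = -(-21*(159 - 51) + 25)/6 = -(-21*108 + 25)/6 = -(-2268 + 25)/6 = -1/6*(-2243) = 2243/6 ≈ 373.83)
s - Q(f(U(-2))) = 2243/6 - 1*(-59) = 2243/6 + 59 = 2597/6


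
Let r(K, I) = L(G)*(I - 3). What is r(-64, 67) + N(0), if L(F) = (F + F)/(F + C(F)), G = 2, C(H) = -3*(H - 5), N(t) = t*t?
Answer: 256/11 ≈ 23.273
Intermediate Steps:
N(t) = t**2
C(H) = 15 - 3*H (C(H) = -3*(-5 + H) = 15 - 3*H)
L(F) = 2*F/(15 - 2*F) (L(F) = (F + F)/(F + (15 - 3*F)) = (2*F)/(15 - 2*F) = 2*F/(15 - 2*F))
r(K, I) = -12/11 + 4*I/11 (r(K, I) = (-2*2/(-15 + 2*2))*(I - 3) = (-2*2/(-15 + 4))*(-3 + I) = (-2*2/(-11))*(-3 + I) = (-2*2*(-1/11))*(-3 + I) = 4*(-3 + I)/11 = -12/11 + 4*I/11)
r(-64, 67) + N(0) = (-12/11 + (4/11)*67) + 0**2 = (-12/11 + 268/11) + 0 = 256/11 + 0 = 256/11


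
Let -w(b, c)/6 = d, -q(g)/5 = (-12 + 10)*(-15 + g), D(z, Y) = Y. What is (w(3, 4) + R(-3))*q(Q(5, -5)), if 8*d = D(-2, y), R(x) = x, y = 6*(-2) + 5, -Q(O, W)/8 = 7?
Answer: -3195/2 ≈ -1597.5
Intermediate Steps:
Q(O, W) = -56 (Q(O, W) = -8*7 = -56)
y = -7 (y = -12 + 5 = -7)
d = -7/8 (d = (⅛)*(-7) = -7/8 ≈ -0.87500)
q(g) = -150 + 10*g (q(g) = -5*(-12 + 10)*(-15 + g) = -(-10)*(-15 + g) = -5*(30 - 2*g) = -150 + 10*g)
w(b, c) = 21/4 (w(b, c) = -6*(-7/8) = 21/4)
(w(3, 4) + R(-3))*q(Q(5, -5)) = (21/4 - 3)*(-150 + 10*(-56)) = 9*(-150 - 560)/4 = (9/4)*(-710) = -3195/2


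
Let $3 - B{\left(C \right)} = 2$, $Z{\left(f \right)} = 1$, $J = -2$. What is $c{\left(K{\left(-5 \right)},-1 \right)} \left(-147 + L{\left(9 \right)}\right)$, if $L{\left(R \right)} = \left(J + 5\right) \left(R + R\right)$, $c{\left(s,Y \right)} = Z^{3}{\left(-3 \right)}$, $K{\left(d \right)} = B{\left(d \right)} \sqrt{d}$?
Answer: $-93$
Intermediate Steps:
$B{\left(C \right)} = 1$ ($B{\left(C \right)} = 3 - 2 = 1$)
$K{\left(d \right)} = \sqrt{d}$ ($K{\left(d \right)} = 1 \sqrt{d} = \sqrt{d}$)
$c{\left(s,Y \right)} = 1$ ($c{\left(s,Y \right)} = 1^{3} = 1$)
$L{\left(R \right)} = 6 R$ ($L{\left(R \right)} = \left(-2 + 5\right) \left(R + R\right) = 3 \cdot 2 R = 6 R$)
$c{\left(K{\left(-5 \right)},-1 \right)} \left(-147 + L{\left(9 \right)}\right) = 1 \left(-147 + 6 \cdot 9\right) = 1 \left(-147 + 54\right) = 1 \left(-93\right) = -93$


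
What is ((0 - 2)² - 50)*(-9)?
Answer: 414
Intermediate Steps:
((0 - 2)² - 50)*(-9) = ((-2)² - 50)*(-9) = (4 - 50)*(-9) = -46*(-9) = 414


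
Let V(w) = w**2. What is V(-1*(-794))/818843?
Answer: 630436/818843 ≈ 0.76991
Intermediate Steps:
V(-1*(-794))/818843 = (-1*(-794))**2/818843 = 794**2*(1/818843) = 630436*(1/818843) = 630436/818843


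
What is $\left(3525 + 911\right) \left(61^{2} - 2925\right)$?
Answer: $3531056$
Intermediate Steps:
$\left(3525 + 911\right) \left(61^{2} - 2925\right) = 4436 \left(3721 - 2925\right) = 4436 \cdot 796 = 3531056$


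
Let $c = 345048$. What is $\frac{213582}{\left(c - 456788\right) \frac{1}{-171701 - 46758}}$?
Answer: $\frac{23329455069}{55870} \approx 4.1757 \cdot 10^{5}$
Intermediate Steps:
$\frac{213582}{\left(c - 456788\right) \frac{1}{-171701 - 46758}} = \frac{213582}{\left(345048 - 456788\right) \frac{1}{-171701 - 46758}} = \frac{213582}{\left(-111740\right) \frac{1}{-218459}} = \frac{213582}{\left(-111740\right) \left(- \frac{1}{218459}\right)} = \frac{213582}{\frac{111740}{218459}} = 213582 \cdot \frac{218459}{111740} = \frac{23329455069}{55870}$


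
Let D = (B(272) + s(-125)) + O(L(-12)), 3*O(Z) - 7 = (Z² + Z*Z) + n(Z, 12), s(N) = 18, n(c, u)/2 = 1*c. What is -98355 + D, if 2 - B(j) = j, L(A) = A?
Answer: -295550/3 ≈ -98517.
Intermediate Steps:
n(c, u) = 2*c (n(c, u) = 2*(1*c) = 2*c)
B(j) = 2 - j
O(Z) = 7/3 + 2*Z/3 + 2*Z²/3 (O(Z) = 7/3 + ((Z² + Z*Z) + 2*Z)/3 = 7/3 + ((Z² + Z²) + 2*Z)/3 = 7/3 + (2*Z² + 2*Z)/3 = 7/3 + (2*Z + 2*Z²)/3 = 7/3 + (2*Z/3 + 2*Z²/3) = 7/3 + 2*Z/3 + 2*Z²/3)
D = -485/3 (D = ((2 - 1*272) + 18) + (7/3 + (⅔)*(-12) + (⅔)*(-12)²) = ((2 - 272) + 18) + (7/3 - 8 + (⅔)*144) = (-270 + 18) + (7/3 - 8 + 96) = -252 + 271/3 = -485/3 ≈ -161.67)
-98355 + D = -98355 - 485/3 = -295550/3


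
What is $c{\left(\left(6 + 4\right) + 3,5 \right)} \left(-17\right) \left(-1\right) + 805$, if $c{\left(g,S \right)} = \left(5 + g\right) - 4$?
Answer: $1043$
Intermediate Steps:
$c{\left(g,S \right)} = 1 + g$
$c{\left(\left(6 + 4\right) + 3,5 \right)} \left(-17\right) \left(-1\right) + 805 = \left(1 + \left(\left(6 + 4\right) + 3\right)\right) \left(-17\right) \left(-1\right) + 805 = \left(1 + \left(10 + 3\right)\right) \left(-17\right) \left(-1\right) + 805 = \left(1 + 13\right) \left(-17\right) \left(-1\right) + 805 = 14 \left(-17\right) \left(-1\right) + 805 = \left(-238\right) \left(-1\right) + 805 = 238 + 805 = 1043$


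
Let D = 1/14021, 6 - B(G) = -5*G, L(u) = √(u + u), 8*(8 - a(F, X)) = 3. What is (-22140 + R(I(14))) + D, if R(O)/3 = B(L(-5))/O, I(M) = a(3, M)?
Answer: -18933902255/855281 + 120*I*√10/61 ≈ -22138.0 + 6.2209*I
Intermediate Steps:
a(F, X) = 61/8 (a(F, X) = 8 - ⅛*3 = 8 - 3/8 = 61/8)
I(M) = 61/8
L(u) = √2*√u (L(u) = √(2*u) = √2*√u)
B(G) = 6 + 5*G (B(G) = 6 - (-5)*G = 6 + 5*G)
R(O) = 3*(6 + 5*I*√10)/O (R(O) = 3*((6 + 5*(√2*√(-5)))/O) = 3*((6 + 5*(√2*(I*√5)))/O) = 3*((6 + 5*(I*√10))/O) = 3*((6 + 5*I*√10)/O) = 3*(6 + 5*I*√10)/O)
D = 1/14021 ≈ 7.1322e-5
(-22140 + R(I(14))) + D = (-22140 + 3*(6 + 5*I*√10)/(61/8)) + 1/14021 = (-22140 + 3*(8/61)*(6 + 5*I*√10)) + 1/14021 = (-22140 + (144/61 + 120*I*√10/61)) + 1/14021 = (-1350396/61 + 120*I*√10/61) + 1/14021 = -18933902255/855281 + 120*I*√10/61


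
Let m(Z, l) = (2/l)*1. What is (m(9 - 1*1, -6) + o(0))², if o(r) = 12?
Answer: 1225/9 ≈ 136.11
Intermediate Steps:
m(Z, l) = 2/l
(m(9 - 1*1, -6) + o(0))² = (2/(-6) + 12)² = (2*(-⅙) + 12)² = (-⅓ + 12)² = (35/3)² = 1225/9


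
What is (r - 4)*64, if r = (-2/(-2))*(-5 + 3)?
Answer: -384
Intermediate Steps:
r = -2 (r = -2*(-½)*(-2) = 1*(-2) = -2)
(r - 4)*64 = (-2 - 4)*64 = -6*64 = -384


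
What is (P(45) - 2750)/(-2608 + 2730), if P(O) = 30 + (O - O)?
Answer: -1360/61 ≈ -22.295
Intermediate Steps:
P(O) = 30 (P(O) = 30 + 0 = 30)
(P(45) - 2750)/(-2608 + 2730) = (30 - 2750)/(-2608 + 2730) = -2720/122 = -2720*1/122 = -1360/61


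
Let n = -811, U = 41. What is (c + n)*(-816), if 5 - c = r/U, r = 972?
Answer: 27758688/41 ≈ 6.7704e+5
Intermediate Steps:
c = -767/41 (c = 5 - 972/41 = -767/41 ≈ -18.707)
(c + n)*(-816) = (-767/41 - 811)*(-816) = -34018/41*(-816) = 27758688/41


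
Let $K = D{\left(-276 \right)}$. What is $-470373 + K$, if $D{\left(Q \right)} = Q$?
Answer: $-470649$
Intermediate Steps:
$K = -276$
$-470373 + K = -470373 - 276 = -470649$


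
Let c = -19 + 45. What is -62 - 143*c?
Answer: -3780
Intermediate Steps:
c = 26
-62 - 143*c = -62 - 143*26 = -62 - 3718 = -3780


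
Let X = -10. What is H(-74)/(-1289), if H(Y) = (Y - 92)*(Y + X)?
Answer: -13944/1289 ≈ -10.818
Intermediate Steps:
H(Y) = (-92 + Y)*(-10 + Y) (H(Y) = (Y - 92)*(Y - 10) = (-92 + Y)*(-10 + Y))
H(-74)/(-1289) = (920 + (-74)² - 102*(-74))/(-1289) = (920 + 5476 + 7548)*(-1/1289) = 13944*(-1/1289) = -13944/1289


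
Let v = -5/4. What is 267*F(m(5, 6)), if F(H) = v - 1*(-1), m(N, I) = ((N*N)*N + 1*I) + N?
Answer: -267/4 ≈ -66.750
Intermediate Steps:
v = -5/4 (v = -5*¼ = -5/4 ≈ -1.2500)
m(N, I) = I + N + N³ (m(N, I) = (N²*N + I) + N = (N³ + I) + N = (I + N³) + N = I + N + N³)
F(H) = -¼ (F(H) = -5/4 - 1*(-1) = -5/4 + 1 = -¼)
267*F(m(5, 6)) = 267*(-¼) = -267/4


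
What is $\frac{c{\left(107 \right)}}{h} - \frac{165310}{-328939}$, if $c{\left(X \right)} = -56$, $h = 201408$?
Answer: $\frac{4159541987}{8281368264} \approx 0.50228$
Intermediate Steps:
$\frac{c{\left(107 \right)}}{h} - \frac{165310}{-328939} = - \frac{56}{201408} - \frac{165310}{-328939} = \left(-56\right) \frac{1}{201408} - - \frac{165310}{328939} = - \frac{7}{25176} + \frac{165310}{328939} = \frac{4159541987}{8281368264}$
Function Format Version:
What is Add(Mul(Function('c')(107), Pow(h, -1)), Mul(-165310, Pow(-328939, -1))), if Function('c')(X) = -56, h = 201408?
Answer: Rational(4159541987, 8281368264) ≈ 0.50228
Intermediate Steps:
Add(Mul(Function('c')(107), Pow(h, -1)), Mul(-165310, Pow(-328939, -1))) = Add(Mul(-56, Pow(201408, -1)), Mul(-165310, Pow(-328939, -1))) = Add(Mul(-56, Rational(1, 201408)), Mul(-165310, Rational(-1, 328939))) = Add(Rational(-7, 25176), Rational(165310, 328939)) = Rational(4159541987, 8281368264)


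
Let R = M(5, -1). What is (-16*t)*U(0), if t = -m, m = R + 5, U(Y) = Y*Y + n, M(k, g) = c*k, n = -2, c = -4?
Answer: 480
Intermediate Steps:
M(k, g) = -4*k
R = -20 (R = -4*5 = -20)
U(Y) = -2 + Y**2 (U(Y) = Y*Y - 2 = Y**2 - 2 = -2 + Y**2)
m = -15 (m = -20 + 5 = -15)
t = 15 (t = -1*(-15) = 15)
(-16*t)*U(0) = (-16*15)*(-2 + 0**2) = -240*(-2 + 0) = -240*(-2) = 480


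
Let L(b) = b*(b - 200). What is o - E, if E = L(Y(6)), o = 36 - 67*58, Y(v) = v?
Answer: -2686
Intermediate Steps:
L(b) = b*(-200 + b)
o = -3850 (o = 36 - 3886 = -3850)
E = -1164 (E = 6*(-200 + 6) = 6*(-194) = -1164)
o - E = -3850 - 1*(-1164) = -3850 + 1164 = -2686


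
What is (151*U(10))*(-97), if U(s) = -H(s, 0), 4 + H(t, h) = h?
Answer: -58588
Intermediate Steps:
H(t, h) = -4 + h
U(s) = 4 (U(s) = -(-4 + 0) = -1*(-4) = 4)
(151*U(10))*(-97) = (151*4)*(-97) = 604*(-97) = -58588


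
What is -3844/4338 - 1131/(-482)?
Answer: 6335/4338 ≈ 1.4604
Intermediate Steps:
-3844/4338 - 1131/(-482) = -3844*1/4338 - 1131*(-1/482) = -1922/2169 + 1131/482 = 6335/4338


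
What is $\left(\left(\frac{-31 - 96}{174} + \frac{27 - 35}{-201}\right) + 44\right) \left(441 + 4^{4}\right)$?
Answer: $\frac{351920179}{11658} \approx 30187.0$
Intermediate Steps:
$\left(\left(\frac{-31 - 96}{174} + \frac{27 - 35}{-201}\right) + 44\right) \left(441 + 4^{4}\right) = \left(\left(\left(-31 - 96\right) \frac{1}{174} + \left(27 - 35\right) \left(- \frac{1}{201}\right)\right) + 44\right) \left(441 + 256\right) = \left(\left(\left(-127\right) \frac{1}{174} - - \frac{8}{201}\right) + 44\right) 697 = \left(\left(- \frac{127}{174} + \frac{8}{201}\right) + 44\right) 697 = \left(- \frac{8045}{11658} + 44\right) 697 = \frac{504907}{11658} \cdot 697 = \frac{351920179}{11658}$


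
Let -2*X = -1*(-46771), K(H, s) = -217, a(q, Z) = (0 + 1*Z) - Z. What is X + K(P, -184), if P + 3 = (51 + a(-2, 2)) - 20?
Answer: -47205/2 ≈ -23603.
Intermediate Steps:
a(q, Z) = 0 (a(q, Z) = (0 + Z) - Z = Z - Z = 0)
P = 28 (P = -3 + ((51 + 0) - 20) = -3 + (51 - 20) = -3 + 31 = 28)
X = -46771/2 (X = -(-1)*(-46771)/2 = -½*46771 = -46771/2 ≈ -23386.)
X + K(P, -184) = -46771/2 - 217 = -47205/2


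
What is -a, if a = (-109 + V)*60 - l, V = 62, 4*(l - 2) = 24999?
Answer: 36287/4 ≈ 9071.8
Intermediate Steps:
l = 25007/4 (l = 2 + (¼)*24999 = 2 + 24999/4 = 25007/4 ≈ 6251.8)
a = -36287/4 (a = (-109 + 62)*60 - 1*25007/4 = -47*60 - 25007/4 = -2820 - 25007/4 = -36287/4 ≈ -9071.8)
-a = -1*(-36287/4) = 36287/4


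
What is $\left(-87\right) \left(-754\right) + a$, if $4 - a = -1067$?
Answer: $66669$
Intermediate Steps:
$a = 1071$ ($a = 4 - -1067 = 4 + 1067 = 1071$)
$\left(-87\right) \left(-754\right) + a = \left(-87\right) \left(-754\right) + 1071 = 65598 + 1071 = 66669$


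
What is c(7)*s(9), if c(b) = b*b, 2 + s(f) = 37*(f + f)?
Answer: 32536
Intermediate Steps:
s(f) = -2 + 74*f (s(f) = -2 + 37*(f + f) = -2 + 37*(2*f) = -2 + 74*f)
c(b) = b²
c(7)*s(9) = 7²*(-2 + 74*9) = 49*(-2 + 666) = 49*664 = 32536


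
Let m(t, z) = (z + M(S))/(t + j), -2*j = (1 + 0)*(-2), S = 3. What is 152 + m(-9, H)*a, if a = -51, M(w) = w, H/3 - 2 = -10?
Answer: 145/8 ≈ 18.125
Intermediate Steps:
H = -24 (H = 6 + 3*(-10) = 6 - 30 = -24)
j = 1 (j = -(1 + 0)*(-2)/2 = -(-2)/2 = -1/2*(-2) = 1)
m(t, z) = (3 + z)/(1 + t) (m(t, z) = (z + 3)/(t + 1) = (3 + z)/(1 + t))
152 + m(-9, H)*a = 152 + ((3 - 24)/(1 - 9))*(-51) = 152 + (-21/(-8))*(-51) = 152 - 1/8*(-21)*(-51) = 152 + (21/8)*(-51) = 152 - 1071/8 = 145/8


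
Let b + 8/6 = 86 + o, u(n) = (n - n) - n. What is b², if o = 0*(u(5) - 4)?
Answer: 64516/9 ≈ 7168.4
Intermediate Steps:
u(n) = -n (u(n) = 0 - n = -n)
o = 0 (o = 0*(-1*5 - 4) = 0*(-5 - 4) = 0*(-9) = 0)
b = 254/3 (b = -4/3 + (86 + 0) = -4/3 + 86 = 254/3 ≈ 84.667)
b² = (254/3)² = 64516/9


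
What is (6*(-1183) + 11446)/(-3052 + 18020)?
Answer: 1087/3742 ≈ 0.29049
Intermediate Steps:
(6*(-1183) + 11446)/(-3052 + 18020) = (-7098 + 11446)/14968 = 4348*(1/14968) = 1087/3742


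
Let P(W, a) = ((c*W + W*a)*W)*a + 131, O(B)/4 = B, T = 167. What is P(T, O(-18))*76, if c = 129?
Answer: -8698680700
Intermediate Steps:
O(B) = 4*B
P(W, a) = 131 + W*a*(129*W + W*a) (P(W, a) = ((129*W + W*a)*W)*a + 131 = (W*(129*W + W*a))*a + 131 = W*a*(129*W + W*a) + 131 = 131 + W*a*(129*W + W*a))
P(T, O(-18))*76 = (131 + 167**2*(4*(-18))**2 + 129*(4*(-18))*167**2)*76 = (131 + 27889*(-72)**2 + 129*(-72)*27889)*76 = (131 + 27889*5184 - 259033032)*76 = (131 + 144576576 - 259033032)*76 = -114456325*76 = -8698680700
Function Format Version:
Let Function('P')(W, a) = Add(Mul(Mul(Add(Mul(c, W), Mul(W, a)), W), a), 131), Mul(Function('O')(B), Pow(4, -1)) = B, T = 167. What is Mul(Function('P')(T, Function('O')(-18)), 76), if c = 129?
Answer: -8698680700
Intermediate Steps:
Function('O')(B) = Mul(4, B)
Function('P')(W, a) = Add(131, Mul(W, a, Add(Mul(129, W), Mul(W, a)))) (Function('P')(W, a) = Add(Mul(Mul(Add(Mul(129, W), Mul(W, a)), W), a), 131) = Add(Mul(Mul(W, Add(Mul(129, W), Mul(W, a))), a), 131) = Add(Mul(W, a, Add(Mul(129, W), Mul(W, a))), 131) = Add(131, Mul(W, a, Add(Mul(129, W), Mul(W, a)))))
Mul(Function('P')(T, Function('O')(-18)), 76) = Mul(Add(131, Mul(Pow(167, 2), Pow(Mul(4, -18), 2)), Mul(129, Mul(4, -18), Pow(167, 2))), 76) = Mul(Add(131, Mul(27889, Pow(-72, 2)), Mul(129, -72, 27889)), 76) = Mul(Add(131, Mul(27889, 5184), -259033032), 76) = Mul(Add(131, 144576576, -259033032), 76) = Mul(-114456325, 76) = -8698680700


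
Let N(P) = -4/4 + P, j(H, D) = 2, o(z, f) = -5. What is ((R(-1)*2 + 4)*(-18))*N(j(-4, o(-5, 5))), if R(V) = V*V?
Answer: -108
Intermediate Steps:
N(P) = -1 + P (N(P) = -4*1/4 + P = -1 + P)
R(V) = V**2
((R(-1)*2 + 4)*(-18))*N(j(-4, o(-5, 5))) = (((-1)**2*2 + 4)*(-18))*(-1 + 2) = ((1*2 + 4)*(-18))*1 = ((2 + 4)*(-18))*1 = (6*(-18))*1 = -108*1 = -108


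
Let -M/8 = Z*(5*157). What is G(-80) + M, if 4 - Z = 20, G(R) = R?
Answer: 100400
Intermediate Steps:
Z = -16 (Z = 4 - 1*20 = 4 - 20 = -16)
M = 100480 (M = -(-128)*5*157 = -(-128)*785 = -8*(-12560) = 100480)
G(-80) + M = -80 + 100480 = 100400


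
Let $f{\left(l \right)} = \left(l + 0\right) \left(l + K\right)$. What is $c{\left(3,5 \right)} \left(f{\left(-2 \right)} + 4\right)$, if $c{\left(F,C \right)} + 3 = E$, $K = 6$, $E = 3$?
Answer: $0$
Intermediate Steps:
$c{\left(F,C \right)} = 0$ ($c{\left(F,C \right)} = -3 + 3 = 0$)
$f{\left(l \right)} = l \left(6 + l\right)$ ($f{\left(l \right)} = \left(l + 0\right) \left(l + 6\right) = l \left(6 + l\right)$)
$c{\left(3,5 \right)} \left(f{\left(-2 \right)} + 4\right) = 0 \left(- 2 \left(6 - 2\right) + 4\right) = 0 \left(\left(-2\right) 4 + 4\right) = 0 \left(-8 + 4\right) = 0 \left(-4\right) = 0$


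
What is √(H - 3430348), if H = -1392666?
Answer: I*√4823014 ≈ 2196.1*I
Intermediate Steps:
√(H - 3430348) = √(-1392666 - 3430348) = √(-4823014) = I*√4823014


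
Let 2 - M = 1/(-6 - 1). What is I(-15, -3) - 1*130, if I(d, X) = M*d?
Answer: -1135/7 ≈ -162.14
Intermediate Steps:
M = 15/7 (M = 2 - 1/(-6 - 1) = 2 - 1/(-7) = 2 - 1*(-⅐) = 2 + ⅐ = 15/7 ≈ 2.1429)
I(d, X) = 15*d/7
I(-15, -3) - 1*130 = (15/7)*(-15) - 1*130 = -225/7 - 130 = -1135/7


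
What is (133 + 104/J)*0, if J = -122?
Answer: 0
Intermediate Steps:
(133 + 104/J)*0 = (133 + 104/(-122))*0 = (133 + 104*(-1/122))*0 = (133 - 52/61)*0 = (8061/61)*0 = 0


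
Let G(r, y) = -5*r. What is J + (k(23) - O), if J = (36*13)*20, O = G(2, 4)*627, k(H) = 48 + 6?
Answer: 15684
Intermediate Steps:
k(H) = 54
O = -6270 (O = -5*2*627 = -10*627 = -6270)
J = 9360 (J = 468*20 = 9360)
J + (k(23) - O) = 9360 + (54 - 1*(-6270)) = 9360 + (54 + 6270) = 9360 + 6324 = 15684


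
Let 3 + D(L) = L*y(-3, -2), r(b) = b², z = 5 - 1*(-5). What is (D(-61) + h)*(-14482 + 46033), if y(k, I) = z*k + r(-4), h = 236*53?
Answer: 421489809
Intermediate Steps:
z = 10 (z = 5 + 5 = 10)
h = 12508
y(k, I) = 16 + 10*k (y(k, I) = 10*k + (-4)² = 10*k + 16 = 16 + 10*k)
D(L) = -3 - 14*L (D(L) = -3 + L*(16 + 10*(-3)) = -3 + L*(16 - 30) = -3 + L*(-14) = -3 - 14*L)
(D(-61) + h)*(-14482 + 46033) = ((-3 - 14*(-61)) + 12508)*(-14482 + 46033) = ((-3 + 854) + 12508)*31551 = (851 + 12508)*31551 = 13359*31551 = 421489809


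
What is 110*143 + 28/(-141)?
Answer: 2217902/141 ≈ 15730.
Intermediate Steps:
110*143 + 28/(-141) = 15730 + 28*(-1/141) = 15730 - 28/141 = 2217902/141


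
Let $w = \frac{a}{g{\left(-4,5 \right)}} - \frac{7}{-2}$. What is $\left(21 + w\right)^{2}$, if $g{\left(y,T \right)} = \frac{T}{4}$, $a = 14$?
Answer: $\frac{127449}{100} \approx 1274.5$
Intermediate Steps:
$g{\left(y,T \right)} = \frac{T}{4}$ ($g{\left(y,T \right)} = T \frac{1}{4} = \frac{T}{4}$)
$w = \frac{147}{10}$ ($w = \frac{14}{\frac{1}{4} \cdot 5} - \frac{7}{-2} = \frac{14}{\frac{5}{4}} - - \frac{7}{2} = 14 \cdot \frac{4}{5} + \frac{7}{2} = \frac{56}{5} + \frac{7}{2} = \frac{147}{10} \approx 14.7$)
$\left(21 + w\right)^{2} = \left(21 + \frac{147}{10}\right)^{2} = \left(\frac{357}{10}\right)^{2} = \frac{127449}{100}$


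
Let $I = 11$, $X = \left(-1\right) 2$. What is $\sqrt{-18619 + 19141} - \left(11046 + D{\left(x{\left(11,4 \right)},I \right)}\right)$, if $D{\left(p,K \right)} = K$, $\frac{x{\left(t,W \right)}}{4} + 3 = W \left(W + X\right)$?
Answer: $-11057 + 3 \sqrt{58} \approx -11034.0$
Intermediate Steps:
$X = -2$
$x{\left(t,W \right)} = -12 + 4 W \left(-2 + W\right)$ ($x{\left(t,W \right)} = -12 + 4 W \left(W - 2\right) = -12 + 4 W \left(-2 + W\right)$)
$\sqrt{-18619 + 19141} - \left(11046 + D{\left(x{\left(11,4 \right)},I \right)}\right) = \sqrt{-18619 + 19141} - 11057 = \sqrt{522} - 11057 = 3 \sqrt{58} - 11057 = -11057 + 3 \sqrt{58}$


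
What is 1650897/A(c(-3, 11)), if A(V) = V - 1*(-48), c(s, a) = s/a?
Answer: 6053289/175 ≈ 34590.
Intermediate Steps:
A(V) = 48 + V (A(V) = V + 48 = 48 + V)
1650897/A(c(-3, 11)) = 1650897/(48 - 3/11) = 1650897/(525/11) = 1650897*(11/525) = 6053289/175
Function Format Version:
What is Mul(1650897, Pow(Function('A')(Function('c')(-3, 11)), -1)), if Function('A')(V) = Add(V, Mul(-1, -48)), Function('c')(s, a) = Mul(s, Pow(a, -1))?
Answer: Rational(6053289, 175) ≈ 34590.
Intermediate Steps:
Function('A')(V) = Add(48, V) (Function('A')(V) = Add(V, 48) = Add(48, V))
Mul(1650897, Pow(Function('A')(Function('c')(-3, 11)), -1)) = Mul(1650897, Pow(Add(48, Mul(-3, Pow(11, -1))), -1)) = Mul(1650897, Pow(Add(48, Mul(-3, Rational(1, 11))), -1)) = Mul(1650897, Pow(Add(48, Rational(-3, 11)), -1)) = Mul(1650897, Pow(Rational(525, 11), -1)) = Mul(1650897, Rational(11, 525)) = Rational(6053289, 175)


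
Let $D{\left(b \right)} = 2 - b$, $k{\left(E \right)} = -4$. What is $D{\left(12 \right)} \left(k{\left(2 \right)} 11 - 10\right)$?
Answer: $540$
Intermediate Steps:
$D{\left(12 \right)} \left(k{\left(2 \right)} 11 - 10\right) = \left(2 - 12\right) \left(\left(-4\right) 11 - 10\right) = \left(2 - 12\right) \left(-44 - 10\right) = \left(-10\right) \left(-54\right) = 540$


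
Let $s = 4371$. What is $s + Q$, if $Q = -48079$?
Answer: $-43708$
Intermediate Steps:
$s + Q = 4371 - 48079 = -43708$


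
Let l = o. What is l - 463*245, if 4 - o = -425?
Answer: -113006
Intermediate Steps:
o = 429 (o = 4 - 1*(-425) = 4 + 425 = 429)
l = 429
l - 463*245 = 429 - 463*245 = 429 - 113435 = -113006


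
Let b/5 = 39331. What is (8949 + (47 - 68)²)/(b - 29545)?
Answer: 939/16711 ≈ 0.056191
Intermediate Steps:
b = 196655 (b = 5*39331 = 196655)
(8949 + (47 - 68)²)/(b - 29545) = (8949 + (47 - 68)²)/(196655 - 29545) = (8949 + (-21)²)/167110 = (8949 + 441)*(1/167110) = 9390*(1/167110) = 939/16711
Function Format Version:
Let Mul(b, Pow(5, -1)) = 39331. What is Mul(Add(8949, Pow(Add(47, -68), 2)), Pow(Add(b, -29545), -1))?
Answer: Rational(939, 16711) ≈ 0.056191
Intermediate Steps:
b = 196655 (b = Mul(5, 39331) = 196655)
Mul(Add(8949, Pow(Add(47, -68), 2)), Pow(Add(b, -29545), -1)) = Mul(Add(8949, Pow(Add(47, -68), 2)), Pow(Add(196655, -29545), -1)) = Mul(Add(8949, Pow(-21, 2)), Pow(167110, -1)) = Mul(Add(8949, 441), Rational(1, 167110)) = Mul(9390, Rational(1, 167110)) = Rational(939, 16711)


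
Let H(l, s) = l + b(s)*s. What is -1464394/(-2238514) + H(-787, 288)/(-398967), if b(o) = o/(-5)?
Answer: 1557852131398/2232733037595 ≈ 0.69773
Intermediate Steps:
b(o) = -o/5 (b(o) = o*(-⅕) = -o/5)
H(l, s) = l - s²/5 (H(l, s) = l + (-s/5)*s = l - s²/5)
-1464394/(-2238514) + H(-787, 288)/(-398967) = -1464394/(-2238514) + (-787 - ⅕*288²)/(-398967) = -1464394*(-1/2238514) + (-787 - ⅕*82944)*(-1/398967) = 732197/1119257 + (-787 - 82944/5)*(-1/398967) = 732197/1119257 - 86879/5*(-1/398967) = 732197/1119257 + 86879/1994835 = 1557852131398/2232733037595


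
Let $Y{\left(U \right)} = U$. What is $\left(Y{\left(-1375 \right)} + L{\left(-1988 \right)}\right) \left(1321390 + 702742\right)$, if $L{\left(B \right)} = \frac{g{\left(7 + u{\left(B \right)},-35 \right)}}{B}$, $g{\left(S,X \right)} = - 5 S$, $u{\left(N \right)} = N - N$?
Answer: $- \frac{197603356335}{71} \approx -2.7831 \cdot 10^{9}$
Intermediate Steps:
$u{\left(N \right)} = 0$
$L{\left(B \right)} = - \frac{35}{B}$ ($L{\left(B \right)} = \frac{\left(-5\right) \left(7 + 0\right)}{B} = \frac{\left(-5\right) 7}{B} = - \frac{35}{B}$)
$\left(Y{\left(-1375 \right)} + L{\left(-1988 \right)}\right) \left(1321390 + 702742\right) = \left(-1375 - \frac{35}{-1988}\right) \left(1321390 + 702742\right) = \left(-1375 - - \frac{5}{284}\right) 2024132 = \left(-1375 + \frac{5}{284}\right) 2024132 = \left(- \frac{390495}{284}\right) 2024132 = - \frac{197603356335}{71}$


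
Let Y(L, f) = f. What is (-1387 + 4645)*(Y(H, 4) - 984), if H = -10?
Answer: -3192840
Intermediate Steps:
(-1387 + 4645)*(Y(H, 4) - 984) = (-1387 + 4645)*(4 - 984) = 3258*(-980) = -3192840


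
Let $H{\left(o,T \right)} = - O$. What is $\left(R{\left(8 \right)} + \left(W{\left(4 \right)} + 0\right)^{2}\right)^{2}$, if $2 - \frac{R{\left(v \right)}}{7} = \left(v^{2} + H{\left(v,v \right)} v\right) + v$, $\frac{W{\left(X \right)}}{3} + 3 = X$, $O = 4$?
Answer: $66049$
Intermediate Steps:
$W{\left(X \right)} = -9 + 3 X$
$H{\left(o,T \right)} = -4$ ($H{\left(o,T \right)} = \left(-1\right) 4 = -4$)
$R{\left(v \right)} = 14 - 7 v^{2} + 21 v$ ($R{\left(v \right)} = 14 - 7 \left(\left(v^{2} - 4 v\right) + v\right) = 14 - 7 \left(v^{2} - 3 v\right) = 14 - \left(- 21 v + 7 v^{2}\right) = 14 - 7 v^{2} + 21 v$)
$\left(R{\left(8 \right)} + \left(W{\left(4 \right)} + 0\right)^{2}\right)^{2} = \left(\left(14 - 7 \cdot 8^{2} + 21 \cdot 8\right) + \left(\left(-9 + 3 \cdot 4\right) + 0\right)^{2}\right)^{2} = \left(\left(14 - 448 + 168\right) + \left(\left(-9 + 12\right) + 0\right)^{2}\right)^{2} = \left(\left(14 - 448 + 168\right) + \left(3 + 0\right)^{2}\right)^{2} = \left(-266 + 3^{2}\right)^{2} = \left(-266 + 9\right)^{2} = \left(-257\right)^{2} = 66049$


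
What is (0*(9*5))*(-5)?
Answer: 0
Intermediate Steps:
(0*(9*5))*(-5) = (0*45)*(-5) = 0*(-5) = 0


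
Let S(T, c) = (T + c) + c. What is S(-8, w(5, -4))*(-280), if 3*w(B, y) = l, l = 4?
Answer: 4480/3 ≈ 1493.3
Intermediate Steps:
w(B, y) = 4/3 (w(B, y) = (⅓)*4 = 4/3)
S(T, c) = T + 2*c
S(-8, w(5, -4))*(-280) = (-8 + 2*(4/3))*(-280) = (-8 + 8/3)*(-280) = -16/3*(-280) = 4480/3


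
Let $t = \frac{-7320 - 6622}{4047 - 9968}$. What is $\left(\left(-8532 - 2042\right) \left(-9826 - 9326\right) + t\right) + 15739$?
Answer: $\frac{1199174145969}{5921} \approx 2.0253 \cdot 10^{8}$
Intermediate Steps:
$t = \frac{13942}{5921}$ ($t = - \frac{13942}{-5921} = \left(-13942\right) \left(- \frac{1}{5921}\right) = \frac{13942}{5921} \approx 2.3547$)
$\left(\left(-8532 - 2042\right) \left(-9826 - 9326\right) + t\right) + 15739 = \left(\left(-8532 - 2042\right) \left(-9826 - 9326\right) + \frac{13942}{5921}\right) + 15739 = \left(\left(-10574\right) \left(-19152\right) + \frac{13942}{5921}\right) + 15739 = \left(202513248 + \frac{13942}{5921}\right) + 15739 = \frac{1199080955350}{5921} + 15739 = \frac{1199174145969}{5921}$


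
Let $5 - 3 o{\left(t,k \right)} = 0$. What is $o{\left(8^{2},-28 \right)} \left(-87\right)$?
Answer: $-145$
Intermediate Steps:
$o{\left(t,k \right)} = \frac{5}{3}$ ($o{\left(t,k \right)} = \frac{5}{3} - 0 = \frac{5}{3} + 0 = \frac{5}{3}$)
$o{\left(8^{2},-28 \right)} \left(-87\right) = \frac{5}{3} \left(-87\right) = -145$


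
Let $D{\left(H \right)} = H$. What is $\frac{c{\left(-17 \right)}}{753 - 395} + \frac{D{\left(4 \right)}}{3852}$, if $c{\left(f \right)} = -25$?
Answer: $- \frac{23717}{344754} \approx -0.068794$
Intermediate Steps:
$\frac{c{\left(-17 \right)}}{753 - 395} + \frac{D{\left(4 \right)}}{3852} = - \frac{25}{753 - 395} + \frac{4}{3852} = - \frac{25}{358} + 4 \cdot \frac{1}{3852} = \left(-25\right) \frac{1}{358} + \frac{1}{963} = - \frac{25}{358} + \frac{1}{963} = - \frac{23717}{344754}$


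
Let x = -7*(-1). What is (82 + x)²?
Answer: 7921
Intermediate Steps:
x = 7
(82 + x)² = (82 + 7)² = 89² = 7921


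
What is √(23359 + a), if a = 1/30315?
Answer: √21466902927090/30315 ≈ 152.84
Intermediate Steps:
a = 1/30315 ≈ 3.2987e-5
√(23359 + a) = √(23359 + 1/30315) = √(708128086/30315) = √21466902927090/30315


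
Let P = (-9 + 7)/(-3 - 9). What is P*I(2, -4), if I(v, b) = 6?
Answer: 1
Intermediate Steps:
P = 1/6 (P = -2/(-12) = -2*(-1/12) = 1/6 ≈ 0.16667)
P*I(2, -4) = (1/6)*6 = 1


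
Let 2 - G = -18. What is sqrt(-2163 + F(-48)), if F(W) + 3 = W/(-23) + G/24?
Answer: I*sqrt(41193690)/138 ≈ 46.509*I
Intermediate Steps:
G = 20 (G = 2 - 1*(-18) = 2 + 18 = 20)
F(W) = -13/6 - W/23 (F(W) = -3 + (W/(-23) + 20/24) = -3 + (W*(-1/23) + 20*(1/24)) = -3 + (-W/23 + 5/6) = -3 + (5/6 - W/23) = -13/6 - W/23)
sqrt(-2163 + F(-48)) = sqrt(-2163 + (-13/6 - 1/23*(-48))) = sqrt(-2163 + (-13/6 + 48/23)) = sqrt(-2163 - 11/138) = sqrt(-298505/138) = I*sqrt(41193690)/138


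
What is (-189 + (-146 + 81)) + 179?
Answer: -75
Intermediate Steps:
(-189 + (-146 + 81)) + 179 = (-189 - 65) + 179 = -254 + 179 = -75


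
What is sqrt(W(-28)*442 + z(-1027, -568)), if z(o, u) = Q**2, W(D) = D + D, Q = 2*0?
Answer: 4*I*sqrt(1547) ≈ 157.33*I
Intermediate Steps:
Q = 0
W(D) = 2*D
z(o, u) = 0 (z(o, u) = 0**2 = 0)
sqrt(W(-28)*442 + z(-1027, -568)) = sqrt((2*(-28))*442 + 0) = sqrt(-56*442 + 0) = sqrt(-24752 + 0) = sqrt(-24752) = 4*I*sqrt(1547)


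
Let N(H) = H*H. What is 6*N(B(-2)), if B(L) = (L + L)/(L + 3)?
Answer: 96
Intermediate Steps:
B(L) = 2*L/(3 + L) (B(L) = (2*L)/(3 + L) = 2*L/(3 + L))
N(H) = H²
6*N(B(-2)) = 6*(2*(-2)/(3 - 2))² = 6*(2*(-2)/1)² = 6*(2*(-2)*1)² = 6*(-4)² = 6*16 = 96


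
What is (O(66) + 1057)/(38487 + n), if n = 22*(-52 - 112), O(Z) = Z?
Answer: 1123/34879 ≈ 0.032197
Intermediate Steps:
n = -3608 (n = 22*(-164) = -3608)
(O(66) + 1057)/(38487 + n) = (66 + 1057)/(38487 - 3608) = 1123/34879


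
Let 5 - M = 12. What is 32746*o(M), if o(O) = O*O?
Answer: 1604554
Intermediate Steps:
M = -7 (M = 5 - 1*12 = 5 - 12 = -7)
o(O) = O²
32746*o(M) = 32746*(-7)² = 32746*49 = 1604554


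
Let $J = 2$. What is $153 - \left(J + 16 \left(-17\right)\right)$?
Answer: $423$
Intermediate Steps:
$153 - \left(J + 16 \left(-17\right)\right) = 153 - \left(2 + 16 \left(-17\right)\right) = 153 - \left(2 - 272\right) = 153 - -270 = 153 + 270 = 423$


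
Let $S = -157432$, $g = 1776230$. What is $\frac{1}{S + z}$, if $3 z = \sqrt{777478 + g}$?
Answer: $- \frac{118074}{18588413159} - \frac{\sqrt{638427}}{37176826318} \approx -6.3735 \cdot 10^{-6}$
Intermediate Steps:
$z = \frac{2 \sqrt{638427}}{3}$ ($z = \frac{\sqrt{777478 + 1776230}}{3} = \frac{\sqrt{2553708}}{3} = \frac{2 \sqrt{638427}}{3} \approx 532.68$)
$\frac{1}{S + z} = \frac{1}{-157432 + \frac{2 \sqrt{638427}}{3}}$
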